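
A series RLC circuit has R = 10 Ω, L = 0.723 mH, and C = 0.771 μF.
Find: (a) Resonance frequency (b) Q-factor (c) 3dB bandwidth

Step 1 — Resonance: ω₀ = 1/√(LC) = 1/√(0.000723·7.71e-07) = 4.235e+04 rad/s.
Step 2 — f₀ = ω₀/(2π) = 6741 Hz.
Step 3 — Series Q: Q = ω₀L/R = 4.235e+04·0.000723/10 = 3.062.
Step 4 — Bandwidth: Δω = ω₀/Q = 1.383e+04 rad/s; BW = Δω/(2π) = 2201 Hz.

(a) f₀ = 6741 Hz  (b) Q = 3.062  (c) BW = 2201 Hz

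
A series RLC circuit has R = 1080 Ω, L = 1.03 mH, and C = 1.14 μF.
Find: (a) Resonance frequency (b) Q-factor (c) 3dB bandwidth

Step 1 — Resonance: ω₀ = 1/√(LC) = 1/√(0.00103·1.14e-06) = 2.918e+04 rad/s.
Step 2 — f₀ = ω₀/(2π) = 4645 Hz.
Step 3 — Series Q: Q = ω₀L/R = 2.918e+04·0.00103/1080 = 0.02783.
Step 4 — Bandwidth: Δω = ω₀/Q = 1.049e+06 rad/s; BW = Δω/(2π) = 1.669e+05 Hz.

(a) f₀ = 4645 Hz  (b) Q = 0.02783  (c) BW = 1.669e+05 Hz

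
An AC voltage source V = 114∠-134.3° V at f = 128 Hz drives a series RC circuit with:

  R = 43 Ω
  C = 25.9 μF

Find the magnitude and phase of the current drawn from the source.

Step 1 — Angular frequency: ω = 2π·f = 2π·128 = 804.2 rad/s.
Step 2 — Component impedances:
  R: Z = R = 43 Ω
  C: Z = 1/(jωC) = -j/(ω·C) = 0 - j48.01 Ω
Step 3 — Series combination: Z_total = R + C = 43 - j48.01 Ω = 64.45∠-48.1° Ω.
Step 4 — Source phasor: V = 114∠-134.3° V = -79.62 - j81.59 V.
Step 5 — Ohm's law: I = V / Z_total = (-79.62 - j81.59) / (43 - j48.01) = 0.1188 - j1.765 A.
Step 6 — Convert to polar: |I| = 1.769 A, ∠I = -86.2°.

I = 1.769∠-86.2° A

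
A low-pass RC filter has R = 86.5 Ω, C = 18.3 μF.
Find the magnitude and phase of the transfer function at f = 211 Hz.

Step 1 — Angular frequency: ω = 2π·211 = 1326 rad/s.
Step 2 — Transfer function: H(jω) = 1/(1 + jωRC).
Step 3 — Denominator: 1 + jωRC = 1 + j·1326·86.5·1.83e-05 = 1 + j2.099.
Step 4 — H = 0.185 - j0.3883.
Step 5 — Magnitude: |H| = 0.4302 (-7.3 dB); phase: φ = -64.5°.

|H| = 0.4302 (-7.3 dB), φ = -64.5°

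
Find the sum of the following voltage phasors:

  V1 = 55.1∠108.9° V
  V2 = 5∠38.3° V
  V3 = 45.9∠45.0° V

Step 1 — Convert each phasor to rectangular form:
  V1 = 55.1·(cos(108.9°) + j·sin(108.9°)) = -17.85 + j52.13 V
  V2 = 5·(cos(38.3°) + j·sin(38.3°)) = 3.924 + j3.099 V
  V3 = 45.9·(cos(45.0°) + j·sin(45.0°)) = 32.46 + j32.46 V
Step 2 — Sum components: V_total = 18.53 + j87.68 V.
Step 3 — Convert to polar: |V_total| = 89.62 V, ∠V_total = 78.1°.

V_total = 89.62∠78.1° V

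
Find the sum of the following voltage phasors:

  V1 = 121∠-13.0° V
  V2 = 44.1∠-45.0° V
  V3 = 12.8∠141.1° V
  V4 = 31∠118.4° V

Step 1 — Convert each phasor to rectangular form:
  V1 = 121·(cos(-13.0°) + j·sin(-13.0°)) = 117.9 - j27.22 V
  V2 = 44.1·(cos(-45.0°) + j·sin(-45.0°)) = 31.18 - j31.18 V
  V3 = 12.8·(cos(141.1°) + j·sin(141.1°)) = -9.962 + j8.038 V
  V4 = 31·(cos(118.4°) + j·sin(118.4°)) = -14.74 + j27.27 V
Step 2 — Sum components: V_total = 124.4 - j23.1 V.
Step 3 — Convert to polar: |V_total| = 126.5 V, ∠V_total = -10.5°.

V_total = 126.5∠-10.5° V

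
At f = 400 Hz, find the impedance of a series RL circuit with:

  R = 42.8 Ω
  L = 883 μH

Step 1 — Angular frequency: ω = 2π·f = 2π·400 = 2513 rad/s.
Step 2 — Component impedances:
  R: Z = R = 42.8 Ω
  L: Z = jωL = j·2513·0.000883 = 0 + j2.219 Ω
Step 3 — Series combination: Z_total = R + L = 42.8 + j2.219 Ω = 42.86∠3.0° Ω.

Z = 42.8 + j2.219 Ω = 42.86∠3.0° Ω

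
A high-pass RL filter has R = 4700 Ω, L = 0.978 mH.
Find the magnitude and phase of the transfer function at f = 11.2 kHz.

Step 1 — Angular frequency: ω = 2π·1.12e+04 = 7.037e+04 rad/s.
Step 2 — Transfer function: H(jω) = jωL/(R + jωL).
Step 3 — Numerator jωL = j·68.82; denominator R + jωL = 4700 + j68.82.
Step 4 — H = 0.0002144 + j0.01464.
Step 5 — Magnitude: |H| = 0.01464 (-36.7 dB); phase: φ = 89.2°.

|H| = 0.01464 (-36.7 dB), φ = 89.2°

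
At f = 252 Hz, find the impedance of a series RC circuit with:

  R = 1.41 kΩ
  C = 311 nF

Step 1 — Angular frequency: ω = 2π·f = 2π·252 = 1583 rad/s.
Step 2 — Component impedances:
  R: Z = R = 1410 Ω
  C: Z = 1/(jωC) = -j/(ω·C) = 0 - j2031 Ω
Step 3 — Series combination: Z_total = R + C = 1410 - j2031 Ω = 2472∠-55.2° Ω.

Z = 1410 - j2031 Ω = 2472∠-55.2° Ω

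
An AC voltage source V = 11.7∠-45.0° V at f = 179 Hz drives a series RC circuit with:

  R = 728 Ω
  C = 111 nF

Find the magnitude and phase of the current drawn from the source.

Step 1 — Angular frequency: ω = 2π·f = 2π·179 = 1125 rad/s.
Step 2 — Component impedances:
  R: Z = R = 728 Ω
  C: Z = 1/(jωC) = -j/(ω·C) = 0 - j8010 Ω
Step 3 — Series combination: Z_total = R + C = 728 - j8010 Ω = 8043∠-84.8° Ω.
Step 4 — Source phasor: V = 11.7∠-45.0° V = 8.273 - j8.273 V.
Step 5 — Ohm's law: I = V / Z_total = (8.273 - j8.273) / (728 - j8010) = 0.001117 + j0.0009313 A.
Step 6 — Convert to polar: |I| = 0.001455 A, ∠I = 39.8°.

I = 0.001455∠39.8° A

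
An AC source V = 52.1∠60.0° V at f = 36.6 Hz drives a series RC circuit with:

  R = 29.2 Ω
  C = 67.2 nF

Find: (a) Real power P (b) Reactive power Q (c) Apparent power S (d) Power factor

Step 1 — Angular frequency: ω = 2π·f = 2π·36.6 = 230 rad/s.
Step 2 — Component impedances:
  R: Z = R = 29.2 Ω
  C: Z = 1/(jωC) = -j/(ω·C) = 0 - j6.471e+04 Ω
Step 3 — Series combination: Z_total = R + C = 29.2 - j6.471e+04 Ω = 6.471e+04∠-90.0° Ω.
Step 4 — Source phasor: V = 52.1∠60.0° V = 26.05 + j45.12 V.
Step 5 — Current: I = V / Z = -0.0006971 + j0.0004029 A = 0.0008051∠150.0° A.
Step 6 — Complex power: S = V·I* = 1.893e-05 - j0.04195 VA.
Step 7 — Real power: P = Re(S) = 1.893e-05 W.
Step 8 — Reactive power: Q = Im(S) = -0.04195 VAR.
Step 9 — Apparent power: |S| = 0.04195 VA.
Step 10 — Power factor: PF = P/|S| = 0.0004512 (leading).

(a) P = 1.893e-05 W  (b) Q = -0.04195 VAR  (c) S = 0.04195 VA  (d) PF = 0.0004512 (leading)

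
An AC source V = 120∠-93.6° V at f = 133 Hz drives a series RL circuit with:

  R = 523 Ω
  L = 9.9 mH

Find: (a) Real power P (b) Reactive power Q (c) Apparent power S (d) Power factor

Step 1 — Angular frequency: ω = 2π·f = 2π·133 = 835.7 rad/s.
Step 2 — Component impedances:
  R: Z = R = 523 Ω
  L: Z = jωL = j·835.7·0.0099 = 0 + j8.273 Ω
Step 3 — Series combination: Z_total = R + L = 523 + j8.273 Ω = 523.1∠0.9° Ω.
Step 4 — Source phasor: V = 120∠-93.6° V = -7.535 - j119.8 V.
Step 5 — Current: I = V / Z = -0.01802 - j0.2287 A = 0.2294∠-94.5° A.
Step 6 — Complex power: S = V·I* = 27.53 + j0.4354 VA.
Step 7 — Real power: P = Re(S) = 27.53 W.
Step 8 — Reactive power: Q = Im(S) = 0.4354 VAR.
Step 9 — Apparent power: |S| = 27.53 VA.
Step 10 — Power factor: PF = P/|S| = 0.9999 (lagging).

(a) P = 27.53 W  (b) Q = 0.4354 VAR  (c) S = 27.53 VA  (d) PF = 0.9999 (lagging)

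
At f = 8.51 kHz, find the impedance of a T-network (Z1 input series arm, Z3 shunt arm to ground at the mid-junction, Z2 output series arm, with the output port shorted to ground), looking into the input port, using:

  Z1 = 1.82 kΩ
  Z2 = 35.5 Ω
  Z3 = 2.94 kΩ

Step 1 — Angular frequency: ω = 2π·f = 2π·8510 = 5.347e+04 rad/s.
Step 2 — Component impedances:
  Z1: Z = R = 1820 Ω
  Z2: Z = R = 35.5 Ω
  Z3: Z = R = 2940 Ω
Step 3 — With the output port shorted to ground, the output series arm Z2 runs from the junction to ground; the shunt arm Z3 also runs from the junction to ground. They appear in parallel: Z3 || Z2 = 35.08 Ω.
Step 4 — Series with input arm Z1: Z_in = Z1 + (Z3 || Z2) = 1855 Ω = 1855∠0.0° Ω.

Z = 1855 Ω = 1855∠0.0° Ω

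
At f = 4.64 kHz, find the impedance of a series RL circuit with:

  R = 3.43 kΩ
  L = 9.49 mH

Step 1 — Angular frequency: ω = 2π·f = 2π·4640 = 2.915e+04 rad/s.
Step 2 — Component impedances:
  R: Z = R = 3430 Ω
  L: Z = jωL = j·2.915e+04·0.00949 = 0 + j276.7 Ω
Step 3 — Series combination: Z_total = R + L = 3430 + j276.7 Ω = 3441∠4.6° Ω.

Z = 3430 + j276.7 Ω = 3441∠4.6° Ω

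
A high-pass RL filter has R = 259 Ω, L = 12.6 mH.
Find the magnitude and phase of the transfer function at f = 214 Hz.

Step 1 — Angular frequency: ω = 2π·214 = 1345 rad/s.
Step 2 — Transfer function: H(jω) = jωL/(R + jωL).
Step 3 — Numerator jωL = j·16.94; denominator R + jωL = 259 + j16.94.
Step 4 — H = 0.004261 + j0.06513.
Step 5 — Magnitude: |H| = 0.06527 (-23.7 dB); phase: φ = 86.3°.

|H| = 0.06527 (-23.7 dB), φ = 86.3°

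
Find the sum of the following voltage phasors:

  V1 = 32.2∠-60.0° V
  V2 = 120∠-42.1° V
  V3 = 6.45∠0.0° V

Step 1 — Convert each phasor to rectangular form:
  V1 = 32.2·(cos(-60.0°) + j·sin(-60.0°)) = 16.1 - j27.89 V
  V2 = 120·(cos(-42.1°) + j·sin(-42.1°)) = 89.04 - j80.45 V
  V3 = 6.45·(cos(0.0°) + j·sin(0.0°)) = 6.45 V
Step 2 — Sum components: V_total = 111.6 - j108.3 V.
Step 3 — Convert to polar: |V_total| = 155.5 V, ∠V_total = -44.2°.

V_total = 155.5∠-44.2° V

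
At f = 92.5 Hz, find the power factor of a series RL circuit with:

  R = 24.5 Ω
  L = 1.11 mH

Step 1 — Angular frequency: ω = 2π·f = 2π·92.5 = 581.2 rad/s.
Step 2 — Component impedances:
  R: Z = R = 24.5 Ω
  L: Z = jωL = j·581.2·0.00111 = 0 + j0.6451 Ω
Step 3 — Series combination: Z_total = R + L = 24.5 + j0.6451 Ω = 24.51∠1.5° Ω.
Step 4 — Power factor: PF = cos(φ) = Re(Z)/|Z| = 24.5/24.508 = 0.9997.
Step 5 — Type: Im(Z) = 0.6451 ⇒ lagging (phase φ = 1.5°).

PF = 0.9997 (lagging, φ = 1.5°)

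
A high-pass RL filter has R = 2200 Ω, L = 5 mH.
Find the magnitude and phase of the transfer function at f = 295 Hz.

Step 1 — Angular frequency: ω = 2π·295 = 1854 rad/s.
Step 2 — Transfer function: H(jω) = jωL/(R + jωL).
Step 3 — Numerator jωL = j·9.268; denominator R + jωL = 2200 + j9.268.
Step 4 — H = 1.775e-05 + j0.004213.
Step 5 — Magnitude: |H| = 0.004213 (-47.5 dB); phase: φ = 89.8°.

|H| = 0.004213 (-47.5 dB), φ = 89.8°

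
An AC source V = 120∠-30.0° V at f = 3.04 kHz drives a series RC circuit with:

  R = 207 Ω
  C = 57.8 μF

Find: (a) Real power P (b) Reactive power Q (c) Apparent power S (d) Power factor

Step 1 — Angular frequency: ω = 2π·f = 2π·3040 = 1.91e+04 rad/s.
Step 2 — Component impedances:
  R: Z = R = 207 Ω
  C: Z = 1/(jωC) = -j/(ω·C) = 0 - j0.9058 Ω
Step 3 — Series combination: Z_total = R + C = 207 - j0.9058 Ω = 207∠-0.3° Ω.
Step 4 — Source phasor: V = 120∠-30.0° V = 103.9 - j60 V.
Step 5 — Current: I = V / Z = 0.5033 - j0.2877 A = 0.5797∠-29.7° A.
Step 6 — Complex power: S = V·I* = 69.56 - j0.3044 VA.
Step 7 — Real power: P = Re(S) = 69.56 W.
Step 8 — Reactive power: Q = Im(S) = -0.3044 VAR.
Step 9 — Apparent power: |S| = 69.56 VA.
Step 10 — Power factor: PF = P/|S| = 1 (leading).

(a) P = 69.56 W  (b) Q = -0.3044 VAR  (c) S = 69.56 VA  (d) PF = 1 (leading)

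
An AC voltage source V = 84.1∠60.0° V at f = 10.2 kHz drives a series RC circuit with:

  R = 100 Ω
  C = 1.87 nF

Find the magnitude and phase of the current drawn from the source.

Step 1 — Angular frequency: ω = 2π·f = 2π·1.02e+04 = 6.409e+04 rad/s.
Step 2 — Component impedances:
  R: Z = R = 100 Ω
  C: Z = 1/(jωC) = -j/(ω·C) = 0 - j8344 Ω
Step 3 — Series combination: Z_total = R + C = 100 - j8344 Ω = 8345∠-89.3° Ω.
Step 4 — Source phasor: V = 84.1∠60.0° V = 42.05 + j72.83 V.
Step 5 — Ohm's law: I = V / Z_total = (42.05 + j72.83) / (100 - j8344) = -0.008667 + j0.005143 A.
Step 6 — Convert to polar: |I| = 0.01008 A, ∠I = 149.3°.

I = 0.01008∠149.3° A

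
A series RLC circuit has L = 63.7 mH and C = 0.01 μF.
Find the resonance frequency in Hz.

Step 1 — Resonance condition Im(Z)=0 gives ω₀ = 1/√(LC).
Step 2 — ω₀ = 1/√(0.0637·1e-08) = 3.962e+04 rad/s.
Step 3 — f₀ = ω₀/(2π) = 6306 Hz.

f₀ = 6306 Hz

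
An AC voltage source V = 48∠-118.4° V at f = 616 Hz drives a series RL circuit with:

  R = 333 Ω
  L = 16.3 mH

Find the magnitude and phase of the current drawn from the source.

Step 1 — Angular frequency: ω = 2π·f = 2π·616 = 3870 rad/s.
Step 2 — Component impedances:
  R: Z = R = 333 Ω
  L: Z = jωL = j·3870·0.0163 = 0 + j63.09 Ω
Step 3 — Series combination: Z_total = R + L = 333 + j63.09 Ω = 338.9∠10.7° Ω.
Step 4 — Source phasor: V = 48∠-118.4° V = -22.83 - j42.22 V.
Step 5 — Ohm's law: I = V / Z_total = (-22.83 - j42.22) / (333 + j63.09) = -0.08937 - j0.1099 A.
Step 6 — Convert to polar: |I| = 0.1416 A, ∠I = -129.1°.

I = 0.1416∠-129.1° A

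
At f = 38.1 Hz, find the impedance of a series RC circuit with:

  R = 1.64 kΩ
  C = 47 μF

Step 1 — Angular frequency: ω = 2π·f = 2π·38.1 = 239.4 rad/s.
Step 2 — Component impedances:
  R: Z = R = 1640 Ω
  C: Z = 1/(jωC) = -j/(ω·C) = 0 - j88.88 Ω
Step 3 — Series combination: Z_total = R + C = 1640 - j88.88 Ω = 1642∠-3.1° Ω.

Z = 1640 - j88.88 Ω = 1642∠-3.1° Ω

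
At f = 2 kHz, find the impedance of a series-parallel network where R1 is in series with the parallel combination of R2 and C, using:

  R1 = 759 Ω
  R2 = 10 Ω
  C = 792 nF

Step 1 — Angular frequency: ω = 2π·f = 2π·2000 = 1.257e+04 rad/s.
Step 2 — Component impedances:
  R1: Z = R = 759 Ω
  R2: Z = R = 10 Ω
  C: Z = 1/(jωC) = -j/(ω·C) = 0 - j100.5 Ω
Step 3 — Parallel branch: R2 || C = 1/(1/R2 + 1/C) = 9.902 - j0.9855 Ω.
Step 4 — Series with R1: Z_total = R1 + (R2 || C) = 768.9 - j0.9855 Ω = 768.9∠-0.1° Ω.

Z = 768.9 - j0.9855 Ω = 768.9∠-0.1° Ω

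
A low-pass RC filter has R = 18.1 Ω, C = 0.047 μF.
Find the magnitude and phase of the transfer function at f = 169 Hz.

Step 1 — Angular frequency: ω = 2π·169 = 1062 rad/s.
Step 2 — Transfer function: H(jω) = 1/(1 + jωRC).
Step 3 — Denominator: 1 + jωRC = 1 + j·1062·18.1·4.7e-08 = 1 + j0.0009033.
Step 4 — H = 1 - j0.0009033.
Step 5 — Magnitude: |H| = 1 (-0.0 dB); phase: φ = -0.1°.

|H| = 1 (-0.0 dB), φ = -0.1°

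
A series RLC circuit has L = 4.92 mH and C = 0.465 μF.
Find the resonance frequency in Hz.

Step 1 — Resonance condition Im(Z)=0 gives ω₀ = 1/√(LC).
Step 2 — ω₀ = 1/√(0.00492·4.65e-07) = 2.091e+04 rad/s.
Step 3 — f₀ = ω₀/(2π) = 3327 Hz.

f₀ = 3327 Hz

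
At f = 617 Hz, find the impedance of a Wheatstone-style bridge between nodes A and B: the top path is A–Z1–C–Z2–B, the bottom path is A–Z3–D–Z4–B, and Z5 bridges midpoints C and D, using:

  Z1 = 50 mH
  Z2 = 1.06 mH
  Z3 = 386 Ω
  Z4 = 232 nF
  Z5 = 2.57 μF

Step 1 — Angular frequency: ω = 2π·f = 2π·617 = 3877 rad/s.
Step 2 — Component impedances:
  Z1: Z = jωL = j·3877·0.05 = 0 + j193.8 Ω
  Z2: Z = jωL = j·3877·0.00106 = 0 + j4.109 Ω
  Z3: Z = R = 386 Ω
  Z4: Z = 1/(jωC) = -j/(ω·C) = 0 - j1112 Ω
  Z5: Z = 1/(jωC) = -j/(ω·C) = 0 - j100.4 Ω
Step 3 — Bridge requires nodal analysis (the Z5 bridge couples midpoints C and D, so the two paths cannot be reduced to a simple series/parallel combination). Setting node B to ground and injecting 1 A at node A, the 3-node admittance system at A, C, D solves to V_A = Z_AB = 91.33 + j173.9 Ω = 196.4∠62.3° Ω.

Z = 91.33 + j173.9 Ω = 196.4∠62.3° Ω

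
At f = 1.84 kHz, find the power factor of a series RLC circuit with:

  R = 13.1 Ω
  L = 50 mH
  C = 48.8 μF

Step 1 — Angular frequency: ω = 2π·f = 2π·1840 = 1.156e+04 rad/s.
Step 2 — Component impedances:
  R: Z = R = 13.1 Ω
  L: Z = jωL = j·1.156e+04·0.05 = 0 + j578.1 Ω
  C: Z = 1/(jωC) = -j/(ω·C) = 0 - j1.772 Ω
Step 3 — Series combination: Z_total = R + L + C = 13.1 + j576.3 Ω = 576.4∠88.7° Ω.
Step 4 — Power factor: PF = cos(φ) = Re(Z)/|Z| = 13.1/576.4 = 0.02273.
Step 5 — Type: Im(Z) = 576.3 ⇒ lagging (phase φ = 88.7°).

PF = 0.02273 (lagging, φ = 88.7°)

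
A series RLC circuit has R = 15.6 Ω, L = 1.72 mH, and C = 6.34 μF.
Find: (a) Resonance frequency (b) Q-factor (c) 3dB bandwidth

Step 1 — Resonance condition Im(Z)=0 gives ω₀ = 1/√(LC).
Step 2 — ω₀ = 1/√(0.00172·6.34e-06) = 9576 rad/s.
Step 3 — f₀ = ω₀/(2π) = 1524 Hz.
Step 4 — Series Q: Q = ω₀L/R = 9576·0.00172/15.6 = 1.056.
Step 5 — 3dB bandwidth: Δω = ω₀/Q = 9070 rad/s; BW = Δω/(2π) = 1443 Hz.

(a) f₀ = 1524 Hz  (b) Q = 1.056  (c) BW = 1443 Hz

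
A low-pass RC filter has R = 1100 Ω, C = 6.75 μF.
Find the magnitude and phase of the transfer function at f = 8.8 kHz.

Step 1 — Angular frequency: ω = 2π·8800 = 5.529e+04 rad/s.
Step 2 — Transfer function: H(jω) = 1/(1 + jωRC).
Step 3 — Denominator: 1 + jωRC = 1 + j·5.529e+04·1100·6.75e-06 = 1 + j410.5.
Step 4 — H = 5.933e-06 - j0.002436.
Step 5 — Magnitude: |H| = 0.002436 (-52.3 dB); phase: φ = -89.9°.

|H| = 0.002436 (-52.3 dB), φ = -89.9°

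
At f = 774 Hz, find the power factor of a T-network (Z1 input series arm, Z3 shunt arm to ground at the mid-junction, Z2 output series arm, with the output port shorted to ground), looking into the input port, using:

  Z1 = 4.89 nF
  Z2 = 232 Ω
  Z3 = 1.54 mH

Step 1 — Angular frequency: ω = 2π·f = 2π·774 = 4863 rad/s.
Step 2 — Component impedances:
  Z1: Z = 1/(jωC) = -j/(ω·C) = 0 - j4.205e+04 Ω
  Z2: Z = R = 232 Ω
  Z3: Z = jωL = j·4863·0.00154 = 0 + j7.489 Ω
Step 3 — With the output port shorted to ground, the output series arm Z2 runs from the junction to ground; the shunt arm Z3 also runs from the junction to ground. They appear in parallel: Z3 || Z2 = 0.2415 + j7.482 Ω.
Step 4 — Series with input arm Z1: Z_in = Z1 + (Z3 || Z2) = 0.2415 - j4.204e+04 Ω = 4.204e+04∠-90.0° Ω.
Step 5 — Power factor: PF = cos(φ) = Re(Z)/|Z| = 0.24151/42043 = 5.744e-06.
Step 6 — Type: Im(Z) = -4.204e+04 ⇒ leading (phase φ = -90.0°).

PF = 5.744e-06 (leading, φ = -90.0°)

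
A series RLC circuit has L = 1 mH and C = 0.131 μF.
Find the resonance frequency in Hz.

Step 1 — Resonance condition Im(Z)=0 gives ω₀ = 1/√(LC).
Step 2 — ω₀ = 1/√(0.001·1.31e-07) = 8.737e+04 rad/s.
Step 3 — f₀ = ω₀/(2π) = 1.391e+04 Hz.

f₀ = 1.391e+04 Hz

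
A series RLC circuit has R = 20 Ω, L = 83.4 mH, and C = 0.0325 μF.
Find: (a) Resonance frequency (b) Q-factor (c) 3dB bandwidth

Step 1 — Resonance: ω₀ = 1/√(LC) = 1/√(0.0834·3.25e-08) = 1.921e+04 rad/s.
Step 2 — f₀ = ω₀/(2π) = 3057 Hz.
Step 3 — Series Q: Q = ω₀L/R = 1.921e+04·0.0834/20 = 80.1.
Step 4 — Bandwidth: Δω = ω₀/Q = 239.8 rad/s; BW = Δω/(2π) = 38.17 Hz.

(a) f₀ = 3057 Hz  (b) Q = 80.1  (c) BW = 38.17 Hz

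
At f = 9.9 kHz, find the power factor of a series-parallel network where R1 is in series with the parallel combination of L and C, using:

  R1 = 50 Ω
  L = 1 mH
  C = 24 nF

Step 1 — Angular frequency: ω = 2π·f = 2π·9900 = 6.22e+04 rad/s.
Step 2 — Component impedances:
  R1: Z = R = 50 Ω
  L: Z = jωL = j·6.22e+04·0.001 = 0 + j62.2 Ω
  C: Z = 1/(jωC) = -j/(ω·C) = 0 - j669.8 Ω
Step 3 — Parallel branch: L || C = 1/(1/L + 1/C) = 0 + j68.57 Ω.
Step 4 — Series with R1: Z_total = R1 + (L || C) = 50 + j68.57 Ω = 84.86∠53.9° Ω.
Step 5 — Power factor: PF = cos(φ) = Re(Z)/|Z| = 50/84.86 = 0.5892.
Step 6 — Type: Im(Z) = 68.57 ⇒ lagging (phase φ = 53.9°).

PF = 0.5892 (lagging, φ = 53.9°)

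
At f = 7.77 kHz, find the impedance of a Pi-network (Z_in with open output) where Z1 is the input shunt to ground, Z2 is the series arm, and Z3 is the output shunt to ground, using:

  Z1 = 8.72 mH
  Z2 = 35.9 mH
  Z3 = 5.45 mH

Step 1 — Angular frequency: ω = 2π·f = 2π·7770 = 4.882e+04 rad/s.
Step 2 — Component impedances:
  Z1: Z = jωL = j·4.882e+04·0.00872 = 0 + j425.7 Ω
  Z2: Z = jωL = j·4.882e+04·0.0359 = 0 + j1753 Ω
  Z3: Z = jωL = j·4.882e+04·0.00545 = 0 + j266.1 Ω
Step 3 — With open output, the series arm Z2 and the output shunt Z3 appear in series to ground: Z2 + Z3 = 0 + j2019 Ω.
Step 4 — Parallel with input shunt Z1: Z_in = Z1 || (Z2 + Z3) = 0 + j351.6 Ω = 351.6∠90.0° Ω.

Z = 0 + j351.6 Ω = 351.6∠90.0° Ω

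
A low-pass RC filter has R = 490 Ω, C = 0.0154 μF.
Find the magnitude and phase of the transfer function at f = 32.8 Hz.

Step 1 — Angular frequency: ω = 2π·32.8 = 206.1 rad/s.
Step 2 — Transfer function: H(jω) = 1/(1 + jωRC).
Step 3 — Denominator: 1 + jωRC = 1 + j·206.1·490·1.54e-08 = 1 + j0.001555.
Step 4 — H = 1 - j0.001555.
Step 5 — Magnitude: |H| = 1 (-0.0 dB); phase: φ = -0.1°.

|H| = 1 (-0.0 dB), φ = -0.1°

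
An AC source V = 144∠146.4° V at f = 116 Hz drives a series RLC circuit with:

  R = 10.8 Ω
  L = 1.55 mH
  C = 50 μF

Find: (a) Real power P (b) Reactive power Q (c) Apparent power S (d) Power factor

Step 1 — Angular frequency: ω = 2π·f = 2π·116 = 728.8 rad/s.
Step 2 — Component impedances:
  R: Z = R = 10.8 Ω
  L: Z = jωL = j·728.8·0.00155 = 0 + j1.13 Ω
  C: Z = 1/(jωC) = -j/(ω·C) = 0 - j27.44 Ω
Step 3 — Series combination: Z_total = R + L + C = 10.8 - j26.31 Ω = 28.44∠-67.7° Ω.
Step 4 — Source phasor: V = 144∠146.4° V = -119.9 + j79.69 V.
Step 5 — Current: I = V / Z = -4.193 - j2.837 A = 5.063∠-145.9° A.
Step 6 — Complex power: S = V·I* = 276.9 - j674.5 VA.
Step 7 — Real power: P = Re(S) = 276.9 W.
Step 8 — Reactive power: Q = Im(S) = -674.5 VAR.
Step 9 — Apparent power: |S| = 729.1 VA.
Step 10 — Power factor: PF = P/|S| = 0.3797 (leading).

(a) P = 276.9 W  (b) Q = -674.5 VAR  (c) S = 729.1 VA  (d) PF = 0.3797 (leading)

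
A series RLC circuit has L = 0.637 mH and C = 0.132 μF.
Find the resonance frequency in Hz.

Step 1 — Resonance condition Im(Z)=0 gives ω₀ = 1/√(LC).
Step 2 — ω₀ = 1/√(0.000637·1.32e-07) = 1.091e+05 rad/s.
Step 3 — f₀ = ω₀/(2π) = 1.736e+04 Hz.

f₀ = 1.736e+04 Hz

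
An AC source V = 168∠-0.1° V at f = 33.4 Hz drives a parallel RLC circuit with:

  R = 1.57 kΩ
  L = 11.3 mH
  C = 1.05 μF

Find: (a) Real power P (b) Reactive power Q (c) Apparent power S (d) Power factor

Step 1 — Angular frequency: ω = 2π·f = 2π·33.4 = 209.9 rad/s.
Step 2 — Component impedances:
  R: Z = R = 1570 Ω
  L: Z = jωL = j·209.9·0.0113 = 0 + j2.371 Ω
  C: Z = 1/(jωC) = -j/(ω·C) = 0 - j4538 Ω
Step 3 — Parallel combination: 1/Z_total = 1/R + 1/L + 1/C; Z_total = 0.003586 + j2.373 Ω = 2.373∠89.9° Ω.
Step 4 — Source phasor: V = 168∠-0.1° V = 168 - j0.2932 V.
Step 5 — Current: I = V / Z = -0.01658 - j70.81 A = 70.81∠-90.0° A.
Step 6 — Complex power: S = V·I* = 17.98 + j1.19e+04 VA.
Step 7 — Real power: P = Re(S) = 17.98 W.
Step 8 — Reactive power: Q = Im(S) = 1.19e+04 VAR.
Step 9 — Apparent power: |S| = 1.19e+04 VA.
Step 10 — Power factor: PF = P/|S| = 0.001511 (lagging).

(a) P = 17.98 W  (b) Q = 1.19e+04 VAR  (c) S = 1.19e+04 VA  (d) PF = 0.001511 (lagging)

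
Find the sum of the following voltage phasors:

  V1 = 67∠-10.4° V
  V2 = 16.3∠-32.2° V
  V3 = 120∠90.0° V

Step 1 — Convert each phasor to rectangular form:
  V1 = 67·(cos(-10.4°) + j·sin(-10.4°)) = 65.9 - j12.09 V
  V2 = 16.3·(cos(-32.2°) + j·sin(-32.2°)) = 13.79 - j8.686 V
  V3 = 120·(cos(90.0°) + j·sin(90.0°)) = 0 + j120 V
Step 2 — Sum components: V_total = 79.69 + j99.22 V.
Step 3 — Convert to polar: |V_total| = 127.3 V, ∠V_total = 51.2°.

V_total = 127.3∠51.2° V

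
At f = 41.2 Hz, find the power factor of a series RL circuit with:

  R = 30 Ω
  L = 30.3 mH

Step 1 — Angular frequency: ω = 2π·f = 2π·41.2 = 258.9 rad/s.
Step 2 — Component impedances:
  R: Z = R = 30 Ω
  L: Z = jωL = j·258.9·0.0303 = 0 + j7.844 Ω
Step 3 — Series combination: Z_total = R + L = 30 + j7.844 Ω = 31.01∠14.7° Ω.
Step 4 — Power factor: PF = cos(φ) = Re(Z)/|Z| = 30/31.008 = 0.9675.
Step 5 — Type: Im(Z) = 7.844 ⇒ lagging (phase φ = 14.7°).

PF = 0.9675 (lagging, φ = 14.7°)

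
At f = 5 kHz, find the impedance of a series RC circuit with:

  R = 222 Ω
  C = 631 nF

Step 1 — Angular frequency: ω = 2π·f = 2π·5000 = 3.142e+04 rad/s.
Step 2 — Component impedances:
  R: Z = R = 222 Ω
  C: Z = 1/(jωC) = -j/(ω·C) = 0 - j50.45 Ω
Step 3 — Series combination: Z_total = R + C = 222 - j50.45 Ω = 227.7∠-12.8° Ω.

Z = 222 - j50.45 Ω = 227.7∠-12.8° Ω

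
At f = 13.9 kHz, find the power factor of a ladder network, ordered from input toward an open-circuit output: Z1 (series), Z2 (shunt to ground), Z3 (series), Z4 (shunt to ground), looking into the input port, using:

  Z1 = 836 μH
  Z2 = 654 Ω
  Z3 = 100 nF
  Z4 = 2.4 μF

Step 1 — Angular frequency: ω = 2π·f = 2π·1.39e+04 = 8.734e+04 rad/s.
Step 2 — Component impedances:
  Z1: Z = jωL = j·8.734e+04·0.000836 = 0 + j73.01 Ω
  Z2: Z = R = 654 Ω
  Z3: Z = 1/(jωC) = -j/(ω·C) = 0 - j114.5 Ω
  Z4: Z = 1/(jωC) = -j/(ω·C) = 0 - j4.771 Ω
Step 3 — Ladder network (open output): work backward from the far end, alternating series and parallel combinations. Z_in = 21.05 - j42.42 Ω = 47.35∠-63.6° Ω.
Step 4 — Power factor: PF = cos(φ) = Re(Z)/|Z| = 21.051/47.355 = 0.4445.
Step 5 — Type: Im(Z) = -42.42 ⇒ leading (phase φ = -63.6°).

PF = 0.4445 (leading, φ = -63.6°)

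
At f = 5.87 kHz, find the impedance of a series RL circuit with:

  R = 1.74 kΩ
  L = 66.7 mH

Step 1 — Angular frequency: ω = 2π·f = 2π·5870 = 3.688e+04 rad/s.
Step 2 — Component impedances:
  R: Z = R = 1740 Ω
  L: Z = jωL = j·3.688e+04·0.0667 = 0 + j2460 Ω
Step 3 — Series combination: Z_total = R + L = 1740 + j2460 Ω = 3013∠54.7° Ω.

Z = 1740 + j2460 Ω = 3013∠54.7° Ω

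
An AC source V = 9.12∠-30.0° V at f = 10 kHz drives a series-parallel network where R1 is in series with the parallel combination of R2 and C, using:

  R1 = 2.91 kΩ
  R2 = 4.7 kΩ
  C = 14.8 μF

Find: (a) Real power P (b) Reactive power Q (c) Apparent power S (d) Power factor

Step 1 — Angular frequency: ω = 2π·f = 2π·1e+04 = 6.283e+04 rad/s.
Step 2 — Component impedances:
  R1: Z = R = 2910 Ω
  R2: Z = R = 4700 Ω
  C: Z = 1/(jωC) = -j/(ω·C) = 0 - j1.075 Ω
Step 3 — Parallel branch: R2 || C = 1/(1/R2 + 1/C) = 0.000246 - j1.075 Ω.
Step 4 — Series with R1: Z_total = R1 + (R2 || C) = 2910 - j1.075 Ω = 2910∠-0.0° Ω.
Step 5 — Source phasor: V = 9.12∠-30.0° V = 7.898 - j4.56 V.
Step 6 — Current: I = V / Z = 0.002715 - j0.001566 A = 0.003134∠-30.0° A.
Step 7 — Complex power: S = V·I* = 0.02858 - j1.056e-05 VA.
Step 8 — Real power: P = Re(S) = 0.02858 W.
Step 9 — Reactive power: Q = Im(S) = -1.056e-05 VAR.
Step 10 — Apparent power: |S| = 0.02858 VA.
Step 11 — Power factor: PF = P/|S| = 1 (leading).

(a) P = 0.02858 W  (b) Q = -1.056e-05 VAR  (c) S = 0.02858 VA  (d) PF = 1 (leading)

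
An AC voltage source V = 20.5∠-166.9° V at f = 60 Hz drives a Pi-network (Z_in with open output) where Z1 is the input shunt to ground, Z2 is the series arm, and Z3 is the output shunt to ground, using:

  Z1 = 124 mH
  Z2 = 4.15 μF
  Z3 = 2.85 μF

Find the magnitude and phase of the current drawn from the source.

Step 1 — Angular frequency: ω = 2π·f = 2π·60 = 377 rad/s.
Step 2 — Component impedances:
  Z1: Z = jωL = j·377·0.124 = 0 + j46.75 Ω
  Z2: Z = 1/(jωC) = -j/(ω·C) = 0 - j639.2 Ω
  Z3: Z = 1/(jωC) = -j/(ω·C) = 0 - j930.7 Ω
Step 3 — With open output, the series arm Z2 and the output shunt Z3 appear in series to ground: Z2 + Z3 = 0 - j1570 Ω.
Step 4 — Parallel with input shunt Z1: Z_in = Z1 || (Z2 + Z3) = 0 + j48.18 Ω = 48.18∠90.0° Ω.
Step 5 — Source phasor: V = 20.5∠-166.9° V = -19.97 - j4.646 V.
Step 6 — Ohm's law: I = V / Z_total = (-19.97 - j4.646) / (0 + j48.18) = -0.09643 + j0.4144 A.
Step 7 — Convert to polar: |I| = 0.4255 A, ∠I = 103.1°.

I = 0.4255∠103.1° A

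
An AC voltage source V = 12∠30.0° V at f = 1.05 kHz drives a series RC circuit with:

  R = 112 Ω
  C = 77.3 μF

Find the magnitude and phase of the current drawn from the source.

Step 1 — Angular frequency: ω = 2π·f = 2π·1050 = 6597 rad/s.
Step 2 — Component impedances:
  R: Z = R = 112 Ω
  C: Z = 1/(jωC) = -j/(ω·C) = 0 - j1.961 Ω
Step 3 — Series combination: Z_total = R + C = 112 - j1.961 Ω = 112∠-1.0° Ω.
Step 4 — Source phasor: V = 12∠30.0° V = 10.39 + j6 V.
Step 5 — Ohm's law: I = V / Z_total = (10.39 + j6) / (112 - j1.961) = 0.09182 + j0.05518 A.
Step 6 — Convert to polar: |I| = 0.1071 A, ∠I = 31.0°.

I = 0.1071∠31.0° A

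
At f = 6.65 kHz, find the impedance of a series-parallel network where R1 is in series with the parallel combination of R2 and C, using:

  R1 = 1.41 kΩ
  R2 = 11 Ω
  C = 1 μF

Step 1 — Angular frequency: ω = 2π·f = 2π·6650 = 4.178e+04 rad/s.
Step 2 — Component impedances:
  R1: Z = R = 1410 Ω
  R2: Z = R = 11 Ω
  C: Z = 1/(jωC) = -j/(ω·C) = 0 - j23.93 Ω
Step 3 — Parallel branch: R2 || C = 1/(1/R2 + 1/C) = 9.082 - j4.174 Ω.
Step 4 — Series with R1: Z_total = R1 + (R2 || C) = 1419 - j4.174 Ω = 1419∠-0.2° Ω.

Z = 1419 - j4.174 Ω = 1419∠-0.2° Ω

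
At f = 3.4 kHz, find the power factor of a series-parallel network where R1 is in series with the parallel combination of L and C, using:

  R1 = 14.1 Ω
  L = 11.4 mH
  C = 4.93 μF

Step 1 — Angular frequency: ω = 2π·f = 2π·3400 = 2.136e+04 rad/s.
Step 2 — Component impedances:
  R1: Z = R = 14.1 Ω
  L: Z = jωL = j·2.136e+04·0.0114 = 0 + j243.5 Ω
  C: Z = 1/(jωC) = -j/(ω·C) = 0 - j9.495 Ω
Step 3 — Parallel branch: L || C = 1/(1/L + 1/C) = 0 - j9.88 Ω.
Step 4 — Series with R1: Z_total = R1 + (L || C) = 14.1 - j9.88 Ω = 17.22∠-35.0° Ω.
Step 5 — Power factor: PF = cos(φ) = Re(Z)/|Z| = 14.1/17.217 = 0.819.
Step 6 — Type: Im(Z) = -9.88 ⇒ leading (phase φ = -35.0°).

PF = 0.819 (leading, φ = -35.0°)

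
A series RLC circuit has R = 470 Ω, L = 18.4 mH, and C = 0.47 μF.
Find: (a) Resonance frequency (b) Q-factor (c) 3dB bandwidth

Step 1 — Resonance condition Im(Z)=0 gives ω₀ = 1/√(LC).
Step 2 — ω₀ = 1/√(0.0184·4.7e-07) = 1.075e+04 rad/s.
Step 3 — f₀ = ω₀/(2π) = 1711 Hz.
Step 4 — Series Q: Q = ω₀L/R = 1.075e+04·0.0184/470 = 0.421.
Step 5 — 3dB bandwidth: Δω = ω₀/Q = 2.554e+04 rad/s; BW = Δω/(2π) = 4065 Hz.

(a) f₀ = 1711 Hz  (b) Q = 0.421  (c) BW = 4065 Hz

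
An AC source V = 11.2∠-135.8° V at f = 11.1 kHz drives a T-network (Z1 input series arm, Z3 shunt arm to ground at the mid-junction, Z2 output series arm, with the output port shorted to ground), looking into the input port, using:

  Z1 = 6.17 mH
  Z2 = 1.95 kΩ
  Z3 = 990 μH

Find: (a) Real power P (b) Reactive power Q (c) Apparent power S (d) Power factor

Step 1 — Angular frequency: ω = 2π·f = 2π·1.11e+04 = 6.974e+04 rad/s.
Step 2 — Component impedances:
  Z1: Z = jωL = j·6.974e+04·0.00617 = 0 + j430.3 Ω
  Z2: Z = R = 1950 Ω
  Z3: Z = jωL = j·6.974e+04·0.00099 = 0 + j69.05 Ω
Step 3 — With the output port shorted to ground, the output series arm Z2 runs from the junction to ground; the shunt arm Z3 also runs from the junction to ground. They appear in parallel: Z3 || Z2 = 2.442 + j68.96 Ω.
Step 4 — Series with input arm Z1: Z_in = Z1 + (Z3 || Z2) = 2.442 + j499.3 Ω = 499.3∠89.7° Ω.
Step 5 — Source phasor: V = 11.2∠-135.8° V = -8.029 - j7.808 V.
Step 6 — Current: I = V / Z = -0.01572 + j0.01601 A = 0.02243∠134.5° A.
Step 7 — Complex power: S = V·I* = 0.001229 + j0.2512 VA.
Step 8 — Real power: P = Re(S) = 0.001229 W.
Step 9 — Reactive power: Q = Im(S) = 0.2512 VAR.
Step 10 — Apparent power: |S| = 0.2512 VA.
Step 11 — Power factor: PF = P/|S| = 0.00489 (lagging).

(a) P = 0.001229 W  (b) Q = 0.2512 VAR  (c) S = 0.2512 VA  (d) PF = 0.00489 (lagging)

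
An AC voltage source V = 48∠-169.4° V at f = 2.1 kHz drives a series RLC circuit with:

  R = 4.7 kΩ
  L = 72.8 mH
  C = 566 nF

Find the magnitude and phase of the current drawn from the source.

Step 1 — Angular frequency: ω = 2π·f = 2π·2100 = 1.319e+04 rad/s.
Step 2 — Component impedances:
  R: Z = R = 4700 Ω
  L: Z = jωL = j·1.319e+04·0.0728 = 0 + j960.6 Ω
  C: Z = 1/(jωC) = -j/(ω·C) = 0 - j133.9 Ω
Step 3 — Series combination: Z_total = R + L + C = 4700 + j826.7 Ω = 4772∠10.0° Ω.
Step 4 — Source phasor: V = 48∠-169.4° V = -47.18 - j8.83 V.
Step 5 — Ohm's law: I = V / Z_total = (-47.18 - j8.83) / (4700 + j826.7) = -0.01006 - j0.0001096 A.
Step 6 — Convert to polar: |I| = 0.01006 A, ∠I = -179.4°.

I = 0.01006∠-179.4° A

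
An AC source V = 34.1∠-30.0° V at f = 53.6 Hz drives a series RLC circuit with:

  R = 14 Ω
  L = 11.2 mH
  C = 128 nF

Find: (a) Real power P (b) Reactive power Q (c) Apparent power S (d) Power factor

Step 1 — Angular frequency: ω = 2π·f = 2π·53.6 = 336.8 rad/s.
Step 2 — Component impedances:
  R: Z = R = 14 Ω
  L: Z = jωL = j·336.8·0.0112 = 0 + j3.772 Ω
  C: Z = 1/(jωC) = -j/(ω·C) = 0 - j2.32e+04 Ω
Step 3 — Series combination: Z_total = R + L + C = 14 - j2.319e+04 Ω = 2.319e+04∠-90.0° Ω.
Step 4 — Source phasor: V = 34.1∠-30.0° V = 29.53 - j17.05 V.
Step 5 — Current: I = V / Z = 0.0007359 + j0.001273 A = 0.00147∠60.0° A.
Step 6 — Complex power: S = V·I* = 3.026e-05 - j0.05013 VA.
Step 7 — Real power: P = Re(S) = 3.026e-05 W.
Step 8 — Reactive power: Q = Im(S) = -0.05013 VAR.
Step 9 — Apparent power: |S| = 0.05013 VA.
Step 10 — Power factor: PF = P/|S| = 0.0006036 (leading).

(a) P = 3.026e-05 W  (b) Q = -0.05013 VAR  (c) S = 0.05013 VA  (d) PF = 0.0006036 (leading)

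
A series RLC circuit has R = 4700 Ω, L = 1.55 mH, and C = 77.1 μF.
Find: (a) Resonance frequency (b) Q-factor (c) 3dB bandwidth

Step 1 — Resonance: ω₀ = 1/√(LC) = 1/√(0.00155·7.71e-05) = 2893 rad/s.
Step 2 — f₀ = ω₀/(2π) = 460.4 Hz.
Step 3 — Series Q: Q = ω₀L/R = 2893·0.00155/4700 = 0.000954.
Step 4 — Bandwidth: Δω = ω₀/Q = 3.032e+06 rad/s; BW = Δω/(2π) = 4.826e+05 Hz.

(a) f₀ = 460.4 Hz  (b) Q = 0.000954  (c) BW = 4.826e+05 Hz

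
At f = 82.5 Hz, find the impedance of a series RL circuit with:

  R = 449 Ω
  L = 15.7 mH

Step 1 — Angular frequency: ω = 2π·f = 2π·82.5 = 518.4 rad/s.
Step 2 — Component impedances:
  R: Z = R = 449 Ω
  L: Z = jωL = j·518.4·0.0157 = 0 + j8.138 Ω
Step 3 — Series combination: Z_total = R + L = 449 + j8.138 Ω = 449.1∠1.0° Ω.

Z = 449 + j8.138 Ω = 449.1∠1.0° Ω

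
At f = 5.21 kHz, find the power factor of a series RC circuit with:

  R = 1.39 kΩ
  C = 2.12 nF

Step 1 — Angular frequency: ω = 2π·f = 2π·5210 = 3.274e+04 rad/s.
Step 2 — Component impedances:
  R: Z = R = 1390 Ω
  C: Z = 1/(jωC) = -j/(ω·C) = 0 - j1.441e+04 Ω
Step 3 — Series combination: Z_total = R + C = 1390 - j1.441e+04 Ω = 1.448e+04∠-84.5° Ω.
Step 4 — Power factor: PF = cos(φ) = Re(Z)/|Z| = 1390/14476 = 0.09602.
Step 5 — Type: Im(Z) = -1.441e+04 ⇒ leading (phase φ = -84.5°).

PF = 0.09602 (leading, φ = -84.5°)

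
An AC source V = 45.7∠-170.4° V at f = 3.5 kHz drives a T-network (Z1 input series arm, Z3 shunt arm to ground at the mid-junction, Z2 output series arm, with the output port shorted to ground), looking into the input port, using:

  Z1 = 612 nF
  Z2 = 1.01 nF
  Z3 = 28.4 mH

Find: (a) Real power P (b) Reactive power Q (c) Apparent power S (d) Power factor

Step 1 — Angular frequency: ω = 2π·f = 2π·3500 = 2.199e+04 rad/s.
Step 2 — Component impedances:
  Z1: Z = 1/(jωC) = -j/(ω·C) = 0 - j74.3 Ω
  Z2: Z = 1/(jωC) = -j/(ω·C) = 0 - j4.502e+04 Ω
  Z3: Z = jωL = j·2.199e+04·0.0284 = 0 + j624.5 Ω
Step 3 — With the output port shorted to ground, the output series arm Z2 runs from the junction to ground; the shunt arm Z3 also runs from the junction to ground. They appear in parallel: Z3 || Z2 = 0 + j633.3 Ω.
Step 4 — Series with input arm Z1: Z_in = Z1 + (Z3 || Z2) = 0 + j559 Ω = 559∠90.0° Ω.
Step 5 — Source phasor: V = 45.7∠-170.4° V = -45.06 - j7.621 V.
Step 6 — Current: I = V / Z = -0.01363 + j0.0806 A = 0.08175∠99.6° A.
Step 7 — Complex power: S = V·I* = 0 + j3.736 VA.
Step 8 — Real power: P = Re(S) = 0 W.
Step 9 — Reactive power: Q = Im(S) = 3.736 VAR.
Step 10 — Apparent power: |S| = 3.736 VA.
Step 11 — Power factor: PF = P/|S| = 0 (lagging).

(a) P = 0 W  (b) Q = 3.736 VAR  (c) S = 3.736 VA  (d) PF = 0 (lagging)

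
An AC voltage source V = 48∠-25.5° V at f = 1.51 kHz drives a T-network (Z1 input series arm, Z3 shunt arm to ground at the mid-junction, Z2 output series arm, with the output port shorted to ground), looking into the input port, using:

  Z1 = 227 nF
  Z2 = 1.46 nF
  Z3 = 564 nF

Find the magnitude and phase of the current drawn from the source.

Step 1 — Angular frequency: ω = 2π·f = 2π·1510 = 9488 rad/s.
Step 2 — Component impedances:
  Z1: Z = 1/(jωC) = -j/(ω·C) = 0 - j464.3 Ω
  Z2: Z = 1/(jωC) = -j/(ω·C) = 0 - j7.219e+04 Ω
  Z3: Z = 1/(jωC) = -j/(ω·C) = 0 - j186.9 Ω
Step 3 — With the output port shorted to ground, the output series arm Z2 runs from the junction to ground; the shunt arm Z3 also runs from the junction to ground. They appear in parallel: Z3 || Z2 = 0 - j186.4 Ω.
Step 4 — Series with input arm Z1: Z_in = Z1 + (Z3 || Z2) = 0 - j650.7 Ω = 650.7∠-90.0° Ω.
Step 5 — Source phasor: V = 48∠-25.5° V = 43.32 - j20.66 V.
Step 6 — Ohm's law: I = V / Z_total = (43.32 - j20.66) / (0 - j650.7) = 0.03176 + j0.06658 A.
Step 7 — Convert to polar: |I| = 0.07376 A, ∠I = 64.5°.

I = 0.07376∠64.5° A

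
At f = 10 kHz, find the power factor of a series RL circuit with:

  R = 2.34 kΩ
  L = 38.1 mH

Step 1 — Angular frequency: ω = 2π·f = 2π·1e+04 = 6.283e+04 rad/s.
Step 2 — Component impedances:
  R: Z = R = 2340 Ω
  L: Z = jωL = j·6.283e+04·0.0381 = 0 + j2394 Ω
Step 3 — Series combination: Z_total = R + L = 2340 + j2394 Ω = 3348∠45.7° Ω.
Step 4 — Power factor: PF = cos(φ) = Re(Z)/|Z| = 2340/3347.6 = 0.699.
Step 5 — Type: Im(Z) = 2394 ⇒ lagging (phase φ = 45.7°).

PF = 0.699 (lagging, φ = 45.7°)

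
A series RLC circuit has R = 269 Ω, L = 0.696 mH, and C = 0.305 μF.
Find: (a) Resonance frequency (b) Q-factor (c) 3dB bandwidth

Step 1 — Resonance: ω₀ = 1/√(LC) = 1/√(0.000696·3.05e-07) = 6.863e+04 rad/s.
Step 2 — f₀ = ω₀/(2π) = 1.092e+04 Hz.
Step 3 — Series Q: Q = ω₀L/R = 6.863e+04·0.000696/269 = 0.1776.
Step 4 — Bandwidth: Δω = ω₀/Q = 3.865e+05 rad/s; BW = Δω/(2π) = 6.151e+04 Hz.

(a) f₀ = 1.092e+04 Hz  (b) Q = 0.1776  (c) BW = 6.151e+04 Hz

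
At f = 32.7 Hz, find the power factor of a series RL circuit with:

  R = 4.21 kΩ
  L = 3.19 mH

Step 1 — Angular frequency: ω = 2π·f = 2π·32.7 = 205.5 rad/s.
Step 2 — Component impedances:
  R: Z = R = 4210 Ω
  L: Z = jωL = j·205.5·0.00319 = 0 + j0.6554 Ω
Step 3 — Series combination: Z_total = R + L = 4210 + j0.6554 Ω = 4210∠0.0° Ω.
Step 4 — Power factor: PF = cos(φ) = Re(Z)/|Z| = 4210/4210 = 1.
Step 5 — Type: Im(Z) = 0.6554 ⇒ lagging (phase φ = 0.0°).

PF = 1 (lagging, φ = 0.0°)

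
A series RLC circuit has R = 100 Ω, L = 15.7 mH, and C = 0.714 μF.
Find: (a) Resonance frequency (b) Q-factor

Step 1 — Resonance condition Im(Z)=0 gives ω₀ = 1/√(LC).
Step 2 — ω₀ = 1/√(0.0157·7.14e-07) = 9445 rad/s.
Step 3 — f₀ = ω₀/(2π) = 1503 Hz.
Step 4 — Series Q: Q = ω₀L/R = 9445·0.0157/100 = 1.483.

(a) f₀ = 1503 Hz  (b) Q = 1.483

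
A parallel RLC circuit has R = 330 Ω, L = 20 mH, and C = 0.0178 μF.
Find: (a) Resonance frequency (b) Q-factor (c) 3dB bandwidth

Step 1 — Resonance: ω₀ = 1/√(LC) = 1/√(0.02·1.78e-08) = 5.3e+04 rad/s.
Step 2 — f₀ = ω₀/(2π) = 8435 Hz.
Step 3 — Parallel Q: Q = R/(ω₀L) = 330/(5.3e+04·0.02) = 0.3113.
Step 4 — Bandwidth: Δω = ω₀/Q = 1.702e+05 rad/s; BW = Δω/(2π) = 2.709e+04 Hz.

(a) f₀ = 8435 Hz  (b) Q = 0.3113  (c) BW = 2.709e+04 Hz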